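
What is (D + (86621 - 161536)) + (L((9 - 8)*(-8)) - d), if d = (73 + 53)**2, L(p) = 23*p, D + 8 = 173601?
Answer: 82618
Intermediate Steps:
D = 173593 (D = -8 + 173601 = 173593)
d = 15876 (d = 126**2 = 15876)
(D + (86621 - 161536)) + (L((9 - 8)*(-8)) - d) = (173593 + (86621 - 161536)) + (23*((9 - 8)*(-8)) - 1*15876) = (173593 - 74915) + (23*(1*(-8)) - 15876) = 98678 + (23*(-8) - 15876) = 98678 + (-184 - 15876) = 98678 - 16060 = 82618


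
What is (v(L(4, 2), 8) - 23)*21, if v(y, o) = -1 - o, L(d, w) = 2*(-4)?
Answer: -672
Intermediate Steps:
L(d, w) = -8
(v(L(4, 2), 8) - 23)*21 = ((-1 - 1*8) - 23)*21 = ((-1 - 8) - 23)*21 = (-9 - 23)*21 = -32*21 = -672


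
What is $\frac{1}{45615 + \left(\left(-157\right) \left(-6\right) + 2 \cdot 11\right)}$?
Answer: $\frac{1}{46579} \approx 2.1469 \cdot 10^{-5}$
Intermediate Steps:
$\frac{1}{45615 + \left(\left(-157\right) \left(-6\right) + 2 \cdot 11\right)} = \frac{1}{45615 + \left(942 + 22\right)} = \frac{1}{45615 + 964} = \frac{1}{46579}$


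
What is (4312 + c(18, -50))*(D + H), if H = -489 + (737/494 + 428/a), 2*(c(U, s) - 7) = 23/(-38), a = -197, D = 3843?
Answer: 107111092682709/7396168 ≈ 1.4482e+7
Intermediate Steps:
c(U, s) = 509/76 (c(U, s) = 7 + (23/(-38))/2 = 7 + (23*(-1/38))/2 = 7 + (1/2)*(-23/38) = 7 - 23/76 = 509/76)
H = -47654745/97318 (H = -489 + (737/494 + 428/(-197)) = -489 + (737*(1/494) + 428*(-1/197)) = -489 + (737/494 - 428/197) = -489 - 66243/97318 = -47654745/97318 ≈ -489.68)
(4312 + c(18, -50))*(D + H) = (4312 + 509/76)*(3843 - 47654745/97318) = (328221/76)*(326338329/97318) = 107111092682709/7396168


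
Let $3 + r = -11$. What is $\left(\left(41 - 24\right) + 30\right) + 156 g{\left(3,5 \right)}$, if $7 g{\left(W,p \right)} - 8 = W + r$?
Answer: $- \frac{139}{7} \approx -19.857$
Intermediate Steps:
$r = -14$ ($r = -3 - 11 = -14$)
$g{\left(W,p \right)} = - \frac{6}{7} + \frac{W}{7}$ ($g{\left(W,p \right)} = \frac{8}{7} + \frac{W - 14}{7} = \frac{8}{7} + \frac{-14 + W}{7} = \frac{8}{7} + \left(-2 + \frac{W}{7}\right) = - \frac{6}{7} + \frac{W}{7}$)
$\left(\left(41 - 24\right) + 30\right) + 156 g{\left(3,5 \right)} = \left(\left(41 - 24\right) + 30\right) + 156 \left(- \frac{6}{7} + \frac{1}{7} \cdot 3\right) = \left(17 + 30\right) + 156 \left(- \frac{6}{7} + \frac{3}{7}\right) = 47 + 156 \left(- \frac{3}{7}\right) = 47 - \frac{468}{7} = - \frac{139}{7}$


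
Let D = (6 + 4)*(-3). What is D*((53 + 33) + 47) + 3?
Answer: -3987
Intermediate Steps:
D = -30 (D = 10*(-3) = -30)
D*((53 + 33) + 47) + 3 = -30*((53 + 33) + 47) + 3 = -30*(86 + 47) + 3 = -30*133 + 3 = -3990 + 3 = -3987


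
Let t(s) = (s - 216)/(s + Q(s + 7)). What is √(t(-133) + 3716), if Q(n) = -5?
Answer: √70815666/138 ≈ 60.980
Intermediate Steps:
t(s) = (-216 + s)/(-5 + s) (t(s) = (s - 216)/(s - 5) = (-216 + s)/(-5 + s))
√(t(-133) + 3716) = √((-216 - 133)/(-5 - 133) + 3716) = √(-349/(-138) + 3716) = √(-1/138*(-349) + 3716) = √(349/138 + 3716) = √(513157/138) = √70815666/138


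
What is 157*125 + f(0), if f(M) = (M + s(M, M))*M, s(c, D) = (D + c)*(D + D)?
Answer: 19625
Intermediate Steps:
s(c, D) = 2*D*(D + c) (s(c, D) = (D + c)*(2*D) = 2*D*(D + c))
f(M) = M*(M + 4*M²) (f(M) = (M + 2*M*(M + M))*M = (M + 2*M*(2*M))*M = (M + 4*M²)*M = M*(M + 4*M²))
157*125 + f(0) = 157*125 + 0²*(1 + 4*0) = 19625 + 0*(1 + 0) = 19625 + 0*1 = 19625 + 0 = 19625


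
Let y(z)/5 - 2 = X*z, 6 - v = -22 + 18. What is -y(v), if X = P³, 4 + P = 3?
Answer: 40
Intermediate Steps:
P = -1 (P = -4 + 3 = -1)
v = 10 (v = 6 - (-22 + 18) = 6 - 1*(-4) = 6 + 4 = 10)
X = -1 (X = (-1)³ = -1)
y(z) = 10 - 5*z (y(z) = 10 + 5*(-z) = 10 - 5*z)
-y(v) = -(10 - 5*10) = -(10 - 50) = -1*(-40) = 40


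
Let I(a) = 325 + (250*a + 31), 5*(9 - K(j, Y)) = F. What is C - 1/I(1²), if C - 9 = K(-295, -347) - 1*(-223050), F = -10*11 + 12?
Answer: 675955423/3030 ≈ 2.2309e+5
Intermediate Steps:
F = -98 (F = -110 + 12 = -98)
K(j, Y) = 143/5 (K(j, Y) = 9 - ⅕*(-98) = 9 + 98/5 = 143/5)
I(a) = 356 + 250*a (I(a) = 325 + (31 + 250*a) = 356 + 250*a)
C = 1115438/5 (C = 9 + (143/5 - 1*(-223050)) = 9 + (143/5 + 223050) = 9 + 1115393/5 = 1115438/5 ≈ 2.2309e+5)
C - 1/I(1²) = 1115438/5 - 1/(356 + 250*1²) = 1115438/5 - 1/(356 + 250*1) = 1115438/5 - 1/(356 + 250) = 1115438/5 - 1/606 = 675955423/3030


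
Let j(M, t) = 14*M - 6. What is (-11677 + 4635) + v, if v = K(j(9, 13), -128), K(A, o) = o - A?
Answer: -7290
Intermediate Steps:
j(M, t) = -6 + 14*M
v = -248 (v = -128 - (-6 + 14*9) = -128 - (-6 + 126) = -128 - 1*120 = -128 - 120 = -248)
(-11677 + 4635) + v = (-11677 + 4635) - 248 = -7042 - 248 = -7290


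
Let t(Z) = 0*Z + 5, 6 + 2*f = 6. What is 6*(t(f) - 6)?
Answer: -6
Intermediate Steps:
f = 0 (f = -3 + (1/2)*6 = -3 + 3 = 0)
t(Z) = 5 (t(Z) = 0 + 5 = 5)
6*(t(f) - 6) = 6*(5 - 6) = 6*(-1) = -6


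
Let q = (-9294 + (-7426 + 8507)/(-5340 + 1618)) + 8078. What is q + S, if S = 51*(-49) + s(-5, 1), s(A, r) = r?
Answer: -13824589/3722 ≈ -3714.3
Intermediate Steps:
q = -4527033/3722 (q = (-9294 + 1081/(-3722)) + 8078 = (-9294 + 1081*(-1/3722)) + 8078 = (-9294 - 1081/3722) + 8078 = -34593349/3722 + 8078 = -4527033/3722 ≈ -1216.3)
S = -2498 (S = 51*(-49) + 1 = -2499 + 1 = -2498)
q + S = -4527033/3722 - 2498 = -13824589/3722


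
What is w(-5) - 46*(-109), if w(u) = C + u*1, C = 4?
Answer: 5013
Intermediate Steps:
w(u) = 4 + u (w(u) = 4 + u*1 = 4 + u)
w(-5) - 46*(-109) = (4 - 5) - 46*(-109) = -1 + 5014 = 5013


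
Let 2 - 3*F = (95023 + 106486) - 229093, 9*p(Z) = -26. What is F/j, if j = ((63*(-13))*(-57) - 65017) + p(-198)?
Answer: -41379/82516 ≈ -0.50147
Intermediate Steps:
p(Z) = -26/9 (p(Z) = (⅑)*(-26) = -26/9)
F = 27586/3 (F = ⅔ - ((95023 + 106486) - 229093)/3 = ⅔ - (201509 - 229093)/3 = ⅔ - ⅓*(-27584) = ⅔ + 27584/3 = 27586/3 ≈ 9195.3)
j = -165032/9 (j = ((63*(-13))*(-57) - 65017) - 26/9 = (-819*(-57) - 65017) - 26/9 = (46683 - 65017) - 26/9 = -18334 - 26/9 = -165032/9 ≈ -18337.)
F/j = 27586/(3*(-165032/9)) = (27586/3)*(-9/165032) = -41379/82516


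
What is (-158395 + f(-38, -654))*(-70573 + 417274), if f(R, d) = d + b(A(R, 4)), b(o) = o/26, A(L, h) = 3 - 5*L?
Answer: -1433636717781/26 ≈ -5.5140e+10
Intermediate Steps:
b(o) = o/26 (b(o) = o*(1/26) = o/26)
f(R, d) = 3/26 + d - 5*R/26 (f(R, d) = d + (3 - 5*R)/26 = d + (3/26 - 5*R/26) = 3/26 + d - 5*R/26)
(-158395 + f(-38, -654))*(-70573 + 417274) = (-158395 + (3/26 - 654 - 5/26*(-38)))*(-70573 + 417274) = (-158395 + (3/26 - 654 + 95/13))*346701 = (-158395 - 16811/26)*346701 = -4135081/26*346701 = -1433636717781/26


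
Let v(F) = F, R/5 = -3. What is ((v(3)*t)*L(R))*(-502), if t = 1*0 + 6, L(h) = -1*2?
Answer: 18072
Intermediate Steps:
R = -15 (R = 5*(-3) = -15)
L(h) = -2
t = 6 (t = 0 + 6 = 6)
((v(3)*t)*L(R))*(-502) = ((3*6)*(-2))*(-502) = (18*(-2))*(-502) = -36*(-502) = 18072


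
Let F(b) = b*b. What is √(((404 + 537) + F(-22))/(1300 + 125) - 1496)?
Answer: I*√1495 ≈ 38.665*I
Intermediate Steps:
F(b) = b²
√(((404 + 537) + F(-22))/(1300 + 125) - 1496) = √(((404 + 537) + (-22)²)/(1300 + 125) - 1496) = √((941 + 484)/1425 - 1496) = √(1425*(1/1425) - 1496) = √(1 - 1496) = √(-1495) = I*√1495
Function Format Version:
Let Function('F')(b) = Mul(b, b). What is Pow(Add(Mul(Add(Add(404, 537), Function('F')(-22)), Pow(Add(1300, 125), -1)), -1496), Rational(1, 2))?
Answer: Mul(I, Pow(1495, Rational(1, 2))) ≈ Mul(38.665, I)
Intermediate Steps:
Function('F')(b) = Pow(b, 2)
Pow(Add(Mul(Add(Add(404, 537), Function('F')(-22)), Pow(Add(1300, 125), -1)), -1496), Rational(1, 2)) = Pow(Add(Mul(Add(Add(404, 537), Pow(-22, 2)), Pow(Add(1300, 125), -1)), -1496), Rational(1, 2)) = Pow(Add(Mul(Add(941, 484), Pow(1425, -1)), -1496), Rational(1, 2)) = Pow(Add(Mul(1425, Rational(1, 1425)), -1496), Rational(1, 2)) = Pow(Add(1, -1496), Rational(1, 2)) = Pow(-1495, Rational(1, 2)) = Mul(I, Pow(1495, Rational(1, 2)))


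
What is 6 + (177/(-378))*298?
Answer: -8413/63 ≈ -133.54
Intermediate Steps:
6 + (177/(-378))*298 = 6 + (177*(-1/378))*298 = 6 - 59/126*298 = 6 - 8791/63 = -8413/63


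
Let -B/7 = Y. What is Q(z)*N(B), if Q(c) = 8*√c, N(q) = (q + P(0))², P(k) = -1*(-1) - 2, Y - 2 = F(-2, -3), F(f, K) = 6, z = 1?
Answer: 25992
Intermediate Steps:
Y = 8 (Y = 2 + 6 = 8)
B = -56 (B = -7*8 = -56)
P(k) = -1 (P(k) = 1 - 2 = -1)
N(q) = (-1 + q)² (N(q) = (q - 1)² = (-1 + q)²)
Q(z)*N(B) = (8*√1)*(-1 - 56)² = (8*1)*(-57)² = 8*3249 = 25992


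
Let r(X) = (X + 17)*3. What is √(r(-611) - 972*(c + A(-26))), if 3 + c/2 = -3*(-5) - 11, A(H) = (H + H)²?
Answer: 9*I*√32494 ≈ 1622.3*I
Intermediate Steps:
A(H) = 4*H² (A(H) = (2*H)² = 4*H²)
r(X) = 51 + 3*X (r(X) = (17 + X)*3 = 51 + 3*X)
c = 2 (c = -6 + 2*(-3*(-5) - 11) = -6 + 2*(15 - 11) = -6 + 2*4 = -6 + 8 = 2)
√(r(-611) - 972*(c + A(-26))) = √((51 + 3*(-611)) - 972*(2 + 4*(-26)²)) = √((51 - 1833) - 972*(2 + 4*676)) = √(-1782 - 972*(2 + 2704)) = √(-1782 - 972*2706) = √(-1782 - 2630232) = √(-2632014) = 9*I*√32494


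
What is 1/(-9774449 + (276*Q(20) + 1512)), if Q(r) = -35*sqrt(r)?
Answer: -9772937/95508431293969 + 19320*sqrt(5)/95508431293969 ≈ -1.0187e-7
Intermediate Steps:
1/(-9774449 + (276*Q(20) + 1512)) = 1/(-9774449 + (276*(-70*sqrt(5)) + 1512)) = 1/(-9774449 + (-19320*sqrt(5) + 1512)) = 1/(-9774449 + (1512 - 19320*sqrt(5))) = 1/(-9772937 - 19320*sqrt(5))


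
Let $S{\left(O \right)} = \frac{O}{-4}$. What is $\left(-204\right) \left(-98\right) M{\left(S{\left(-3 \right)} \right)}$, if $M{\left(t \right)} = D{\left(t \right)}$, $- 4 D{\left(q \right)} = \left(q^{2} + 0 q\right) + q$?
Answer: $- \frac{52479}{8} \approx -6559.9$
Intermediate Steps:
$D{\left(q \right)} = - \frac{q}{4} - \frac{q^{2}}{4}$ ($D{\left(q \right)} = - \frac{\left(q^{2} + 0 q\right) + q}{4} = - \frac{\left(q^{2} + 0\right) + q}{4} = - \frac{q^{2} + q}{4} = - \frac{q + q^{2}}{4} = - \frac{q}{4} - \frac{q^{2}}{4}$)
$S{\left(O \right)} = - \frac{O}{4}$ ($S{\left(O \right)} = O \left(- \frac{1}{4}\right) = - \frac{O}{4}$)
$M{\left(t \right)} = - \frac{t \left(1 + t\right)}{4}$
$\left(-204\right) \left(-98\right) M{\left(S{\left(-3 \right)} \right)} = \left(-204\right) \left(-98\right) \left(- \frac{\left(- \frac{1}{4}\right) \left(-3\right) \left(1 - - \frac{3}{4}\right)}{4}\right) = 19992 \left(\left(- \frac{1}{4}\right) \frac{3}{4} \left(1 + \frac{3}{4}\right)\right) = 19992 \left(\left(- \frac{1}{4}\right) \frac{3}{4} \cdot \frac{7}{4}\right) = 19992 \left(- \frac{21}{64}\right) = - \frac{52479}{8}$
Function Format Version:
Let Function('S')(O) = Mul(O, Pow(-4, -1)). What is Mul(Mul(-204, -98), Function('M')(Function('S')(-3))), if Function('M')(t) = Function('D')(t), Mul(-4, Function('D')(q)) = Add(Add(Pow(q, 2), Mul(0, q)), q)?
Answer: Rational(-52479, 8) ≈ -6559.9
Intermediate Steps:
Function('D')(q) = Add(Mul(Rational(-1, 4), q), Mul(Rational(-1, 4), Pow(q, 2))) (Function('D')(q) = Mul(Rational(-1, 4), Add(Add(Pow(q, 2), Mul(0, q)), q)) = Mul(Rational(-1, 4), Add(Add(Pow(q, 2), 0), q)) = Mul(Rational(-1, 4), Add(Pow(q, 2), q)) = Mul(Rational(-1, 4), Add(q, Pow(q, 2))) = Add(Mul(Rational(-1, 4), q), Mul(Rational(-1, 4), Pow(q, 2))))
Function('S')(O) = Mul(Rational(-1, 4), O) (Function('S')(O) = Mul(O, Rational(-1, 4)) = Mul(Rational(-1, 4), O))
Function('M')(t) = Mul(Rational(-1, 4), t, Add(1, t))
Mul(Mul(-204, -98), Function('M')(Function('S')(-3))) = Mul(Mul(-204, -98), Mul(Rational(-1, 4), Mul(Rational(-1, 4), -3), Add(1, Mul(Rational(-1, 4), -3)))) = Mul(19992, Mul(Rational(-1, 4), Rational(3, 4), Add(1, Rational(3, 4)))) = Mul(19992, Mul(Rational(-1, 4), Rational(3, 4), Rational(7, 4))) = Mul(19992, Rational(-21, 64)) = Rational(-52479, 8)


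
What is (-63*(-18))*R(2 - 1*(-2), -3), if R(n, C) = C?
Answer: -3402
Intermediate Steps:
(-63*(-18))*R(2 - 1*(-2), -3) = -63*(-18)*(-3) = 1134*(-3) = -3402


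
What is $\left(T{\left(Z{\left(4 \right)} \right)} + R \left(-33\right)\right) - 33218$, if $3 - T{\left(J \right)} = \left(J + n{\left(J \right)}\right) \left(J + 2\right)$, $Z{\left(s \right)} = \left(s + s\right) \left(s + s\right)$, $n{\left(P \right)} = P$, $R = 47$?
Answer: $-43214$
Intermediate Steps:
$Z{\left(s \right)} = 4 s^{2}$ ($Z{\left(s \right)} = 2 s 2 s = 4 s^{2}$)
$T{\left(J \right)} = 3 - 2 J \left(2 + J\right)$ ($T{\left(J \right)} = 3 - \left(J + J\right) \left(J + 2\right) = 3 - 2 J \left(2 + J\right)$)
$\left(T{\left(Z{\left(4 \right)} \right)} + R \left(-33\right)\right) - 33218 = \left(\left(3 - 4 \cdot 4 \cdot 4^{2} - 2 \left(4 \cdot 4^{2}\right)^{2}\right) + 47 \left(-33\right)\right) - 33218 = \left(\left(3 - 4 \cdot 4 \cdot 16 - 2 \left(4 \cdot 16\right)^{2}\right) - 1551\right) - 33218 = \left(\left(3 - 256 - 2 \cdot 64^{2}\right) - 1551\right) - 33218 = \left(\left(3 - 256 - 8192\right) - 1551\right) - 33218 = \left(-8445 - 1551\right) - 33218 = -9996 - 33218 = -43214$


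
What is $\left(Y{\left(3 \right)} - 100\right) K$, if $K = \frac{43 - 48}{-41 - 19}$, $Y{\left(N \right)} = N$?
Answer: $- \frac{97}{12} \approx -8.0833$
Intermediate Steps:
$K = \frac{1}{12}$ ($K = - \frac{5}{-60} = \left(-5\right) \left(- \frac{1}{60}\right) = \frac{1}{12} \approx 0.083333$)
$\left(Y{\left(3 \right)} - 100\right) K = \left(3 - 100\right) \frac{1}{12} = \left(-97\right) \frac{1}{12} = - \frac{97}{12}$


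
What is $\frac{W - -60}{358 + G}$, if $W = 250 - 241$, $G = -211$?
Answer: $\frac{23}{49} \approx 0.46939$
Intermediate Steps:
$W = 9$
$\frac{W - -60}{358 + G} = \frac{9 - -60}{358 - 211} = \frac{9 + 60}{147} = 69 \cdot \frac{1}{147} = \frac{23}{49}$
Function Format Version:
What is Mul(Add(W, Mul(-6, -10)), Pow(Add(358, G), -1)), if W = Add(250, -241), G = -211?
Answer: Rational(23, 49) ≈ 0.46939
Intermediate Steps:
W = 9
Mul(Add(W, Mul(-6, -10)), Pow(Add(358, G), -1)) = Mul(Add(9, Mul(-6, -10)), Pow(Add(358, -211), -1)) = Mul(Add(9, 60), Pow(147, -1)) = Mul(69, Rational(1, 147)) = Rational(23, 49)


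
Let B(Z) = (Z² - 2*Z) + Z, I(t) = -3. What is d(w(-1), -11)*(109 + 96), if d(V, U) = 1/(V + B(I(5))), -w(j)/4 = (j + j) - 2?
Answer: 205/28 ≈ 7.3214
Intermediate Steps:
B(Z) = Z² - Z
w(j) = 8 - 8*j (w(j) = -4*((j + j) - 2) = -4*(2*j - 2) = -4*(-2 + 2*j) = 8 - 8*j)
d(V, U) = 1/(12 + V) (d(V, U) = 1/(V - 3*(-1 - 3)) = 1/(V - 3*(-4)) = 1/(V + 12) = 1/(12 + V))
d(w(-1), -11)*(109 + 96) = (109 + 96)/(12 + (8 - 8*(-1))) = 205/(12 + (8 + 8)) = 205/(12 + 16) = 205/28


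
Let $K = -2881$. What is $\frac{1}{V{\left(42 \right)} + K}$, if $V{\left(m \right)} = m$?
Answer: $- \frac{1}{2839} \approx -0.00035224$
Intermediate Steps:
$\frac{1}{V{\left(42 \right)} + K} = \frac{1}{42 - 2881} = \frac{1}{-2839} = - \frac{1}{2839}$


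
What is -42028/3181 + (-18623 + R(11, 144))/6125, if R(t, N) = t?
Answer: -316626272/19483625 ≈ -16.251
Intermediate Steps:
-42028/3181 + (-18623 + R(11, 144))/6125 = -42028/3181 + (-18623 + 11)/6125 = -42028*1/3181 - 18612*1/6125 = -42028/3181 - 18612/6125 = -316626272/19483625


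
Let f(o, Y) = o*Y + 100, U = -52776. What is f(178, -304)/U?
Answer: 4501/4398 ≈ 1.0234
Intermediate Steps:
f(o, Y) = 100 + Y*o (f(o, Y) = Y*o + 100 = 100 + Y*o)
f(178, -304)/U = (100 - 304*178)/(-52776) = (100 - 54112)*(-1/52776) = -54012*(-1/52776) = 4501/4398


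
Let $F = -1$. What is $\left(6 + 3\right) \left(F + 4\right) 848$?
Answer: $22896$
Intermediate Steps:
$\left(6 + 3\right) \left(F + 4\right) 848 = \left(6 + 3\right) \left(-1 + 4\right) 848 = 9 \cdot 3 \cdot 848 = 27 \cdot 848 = 22896$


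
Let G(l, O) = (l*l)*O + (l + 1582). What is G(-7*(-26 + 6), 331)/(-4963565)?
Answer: -6489322/4963565 ≈ -1.3074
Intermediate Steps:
G(l, O) = 1582 + l + O*l**2 (G(l, O) = l**2*O + (1582 + l) = O*l**2 + (1582 + l) = 1582 + l + O*l**2)
G(-7*(-26 + 6), 331)/(-4963565) = (1582 - 7*(-26 + 6) + 331*(-7*(-26 + 6))**2)/(-4963565) = (1582 - 7*(-20) + 331*(-7*(-20))**2)*(-1/4963565) = (1582 + 140 + 331*140**2)*(-1/4963565) = (1582 + 140 + 331*19600)*(-1/4963565) = (1582 + 140 + 6487600)*(-1/4963565) = 6489322*(-1/4963565) = -6489322/4963565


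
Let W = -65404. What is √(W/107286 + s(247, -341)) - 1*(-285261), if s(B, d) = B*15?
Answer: 285261 + √10659647985159/53643 ≈ 2.8532e+5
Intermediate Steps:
s(B, d) = 15*B
√(W/107286 + s(247, -341)) - 1*(-285261) = √(-65404/107286 + 15*247) - 1*(-285261) = √(-65404*1/107286 + 3705) + 285261 = √(-32702/53643 + 3705) + 285261 = √(198714613/53643) + 285261 = √10659647985159/53643 + 285261 = 285261 + √10659647985159/53643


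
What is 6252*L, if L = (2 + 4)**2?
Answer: 225072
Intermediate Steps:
L = 36 (L = 6**2 = 36)
6252*L = 6252*36 = 225072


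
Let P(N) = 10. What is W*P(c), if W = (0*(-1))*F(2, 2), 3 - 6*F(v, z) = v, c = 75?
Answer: 0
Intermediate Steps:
F(v, z) = 1/2 - v/6
W = 0 (W = (0*(-1))*(1/2 - 1/6*2) = 0*(1/2 - 1/3) = 0*(1/6) = 0)
W*P(c) = 0*10 = 0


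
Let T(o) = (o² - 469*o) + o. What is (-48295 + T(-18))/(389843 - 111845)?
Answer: -39547/277998 ≈ -0.14226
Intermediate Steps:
T(o) = o² - 468*o
(-48295 + T(-18))/(389843 - 111845) = (-48295 - 18*(-468 - 18))/(389843 - 111845) = (-48295 - 18*(-486))/277998 = (-48295 + 8748)*(1/277998) = -39547*1/277998 = -39547/277998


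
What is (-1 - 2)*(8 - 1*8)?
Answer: 0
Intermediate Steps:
(-1 - 2)*(8 - 1*8) = -3*(8 - 8) = -3*0 = 0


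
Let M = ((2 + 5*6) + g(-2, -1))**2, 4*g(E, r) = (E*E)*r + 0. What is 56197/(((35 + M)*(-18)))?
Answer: -56197/17928 ≈ -3.1346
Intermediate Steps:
g(E, r) = r*E**2/4 (g(E, r) = ((E*E)*r + 0)/4 = (E**2*r + 0)/4 = (r*E**2 + 0)/4 = (r*E**2)/4 = r*E**2/4)
M = 961 (M = ((2 + 5*6) + (1/4)*(-1)*(-2)**2)**2 = ((2 + 30) + (1/4)*(-1)*4)**2 = (32 - 1)**2 = 31**2 = 961)
56197/(((35 + M)*(-18))) = 56197/(((35 + 961)*(-18))) = 56197/((996*(-18))) = 56197/(-17928) = 56197*(-1/17928) = -56197/17928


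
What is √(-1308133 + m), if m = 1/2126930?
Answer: I*√5917772911719984770/2126930 ≈ 1143.7*I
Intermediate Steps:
m = 1/2126930 ≈ 4.7016e-7
√(-1308133 + m) = √(-1308133 + 1/2126930) = √(-2782307321689/2126930) = I*√5917772911719984770/2126930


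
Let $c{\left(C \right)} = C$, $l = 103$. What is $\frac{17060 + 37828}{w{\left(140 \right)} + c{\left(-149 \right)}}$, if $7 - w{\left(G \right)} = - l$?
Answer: $- \frac{18296}{13} \approx -1407.4$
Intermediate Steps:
$w{\left(G \right)} = 110$ ($w{\left(G \right)} = 7 - \left(-1\right) 103 = 7 - -103 = 7 + 103 = 110$)
$\frac{17060 + 37828}{w{\left(140 \right)} + c{\left(-149 \right)}} = \frac{17060 + 37828}{110 - 149} = \frac{54888}{-39} = 54888 \left(- \frac{1}{39}\right) = - \frac{18296}{13}$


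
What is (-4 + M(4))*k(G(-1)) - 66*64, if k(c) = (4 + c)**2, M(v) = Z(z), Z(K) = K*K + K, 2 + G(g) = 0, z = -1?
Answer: -4240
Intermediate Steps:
G(g) = -2 (G(g) = -2 + 0 = -2)
Z(K) = K + K**2 (Z(K) = K**2 + K = K + K**2)
M(v) = 0 (M(v) = -(1 - 1) = -1*0 = 0)
(-4 + M(4))*k(G(-1)) - 66*64 = (-4 + 0)*(4 - 2)**2 - 66*64 = -4*2**2 - 4224 = -4*4 - 4224 = -16 - 4224 = -4240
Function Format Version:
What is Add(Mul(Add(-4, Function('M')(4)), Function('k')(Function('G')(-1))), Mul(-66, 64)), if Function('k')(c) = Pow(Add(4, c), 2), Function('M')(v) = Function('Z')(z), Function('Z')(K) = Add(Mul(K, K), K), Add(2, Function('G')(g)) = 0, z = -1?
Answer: -4240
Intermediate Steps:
Function('G')(g) = -2 (Function('G')(g) = Add(-2, 0) = -2)
Function('Z')(K) = Add(K, Pow(K, 2)) (Function('Z')(K) = Add(Pow(K, 2), K) = Add(K, Pow(K, 2)))
Function('M')(v) = 0 (Function('M')(v) = Mul(-1, Add(1, -1)) = Mul(-1, 0) = 0)
Add(Mul(Add(-4, Function('M')(4)), Function('k')(Function('G')(-1))), Mul(-66, 64)) = Add(Mul(Add(-4, 0), Pow(Add(4, -2), 2)), Mul(-66, 64)) = Add(Mul(-4, Pow(2, 2)), -4224) = Add(Mul(-4, 4), -4224) = Add(-16, -4224) = -4240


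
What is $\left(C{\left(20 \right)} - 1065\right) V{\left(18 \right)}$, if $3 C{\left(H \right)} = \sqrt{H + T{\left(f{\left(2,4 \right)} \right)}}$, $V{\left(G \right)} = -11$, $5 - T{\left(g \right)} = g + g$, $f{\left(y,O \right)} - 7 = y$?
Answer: $11715 - \frac{11 \sqrt{7}}{3} \approx 11705.0$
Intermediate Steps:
$f{\left(y,O \right)} = 7 + y$
$T{\left(g \right)} = 5 - 2 g$ ($T{\left(g \right)} = 5 - \left(g + g\right) = 5 - 2 g$)
$C{\left(H \right)} = \frac{\sqrt{-13 + H}}{3}$ ($C{\left(H \right)} = \frac{\sqrt{H + \left(5 - 2 \left(7 + 2\right)\right)}}{3} = \frac{\sqrt{H + \left(5 - 18\right)}}{3} = \frac{\sqrt{H - 13}}{3} = \frac{\sqrt{-13 + H}}{3}$)
$\left(C{\left(20 \right)} - 1065\right) V{\left(18 \right)} = \left(\frac{\sqrt{-13 + 20}}{3} - 1065\right) \left(-11\right) = \left(\frac{\sqrt{7}}{3} - 1065\right) \left(-11\right) = \left(-1065 + \frac{\sqrt{7}}{3}\right) \left(-11\right) = 11715 - \frac{11 \sqrt{7}}{3}$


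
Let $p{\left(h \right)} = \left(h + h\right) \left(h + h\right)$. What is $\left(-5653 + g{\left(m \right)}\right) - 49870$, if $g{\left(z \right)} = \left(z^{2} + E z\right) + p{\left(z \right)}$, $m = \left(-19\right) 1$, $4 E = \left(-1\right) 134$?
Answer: $- \frac{106163}{2} \approx -53082.0$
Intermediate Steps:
$p{\left(h \right)} = 4 h^{2}$ ($p{\left(h \right)} = 2 h 2 h = 4 h^{2}$)
$E = - \frac{67}{2}$ ($E = \frac{\left(-1\right) 134}{4} = \frac{1}{4} \left(-134\right) = - \frac{67}{2} \approx -33.5$)
$m = -19$
$g{\left(z \right)} = 5 z^{2} - \frac{67 z}{2}$ ($g{\left(z \right)} = \left(z^{2} - \frac{67 z}{2}\right) + 4 z^{2} = 5 z^{2} - \frac{67 z}{2}$)
$\left(-5653 + g{\left(m \right)}\right) - 49870 = \left(-5653 + \frac{1}{2} \left(-19\right) \left(-67 + 10 \left(-19\right)\right)\right) - 49870 = \left(-5653 + \frac{1}{2} \left(-19\right) \left(-67 - 190\right)\right) - 49870 = \left(-5653 + \frac{1}{2} \left(-19\right) \left(-257\right)\right) - 49870 = \left(-5653 + \frac{4883}{2}\right) - 49870 = - \frac{6423}{2} - 49870 = - \frac{106163}{2}$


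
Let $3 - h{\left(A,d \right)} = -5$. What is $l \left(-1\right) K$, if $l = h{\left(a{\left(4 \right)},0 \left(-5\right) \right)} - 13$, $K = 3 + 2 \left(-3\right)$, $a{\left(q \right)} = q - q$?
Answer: $-15$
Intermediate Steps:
$a{\left(q \right)} = 0$
$h{\left(A,d \right)} = 8$ ($h{\left(A,d \right)} = 3 - -5 = 3 + 5 = 8$)
$K = -3$ ($K = 3 - 6 = -3$)
$l = -5$ ($l = 8 - 13 = -5$)
$l \left(-1\right) K = \left(-5\right) \left(-1\right) \left(-3\right) = 5 \left(-3\right) = -15$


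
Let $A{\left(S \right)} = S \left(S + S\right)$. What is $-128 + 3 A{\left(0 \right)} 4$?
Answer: $-128$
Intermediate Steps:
$A{\left(S \right)} = 2 S^{2}$ ($A{\left(S \right)} = S 2 S = 2 S^{2}$)
$-128 + 3 A{\left(0 \right)} 4 = -128 + 3 \cdot 2 \cdot 0^{2} \cdot 4 = -128 + 3 \cdot 2 \cdot 0 \cdot 4 = -128 + 3 \cdot 0 \cdot 4 = -128 + 0 \cdot 4 = -128 + 0 = -128$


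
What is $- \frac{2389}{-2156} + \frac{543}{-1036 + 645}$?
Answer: $- \frac{236609}{842996} \approx -0.28068$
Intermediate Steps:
$- \frac{2389}{-2156} + \frac{543}{-1036 + 645} = \left(-2389\right) \left(- \frac{1}{2156}\right) + \frac{543}{-391} = \frac{2389}{2156} + 543 \left(- \frac{1}{391}\right) = \frac{2389}{2156} - \frac{543}{391} = - \frac{236609}{842996}$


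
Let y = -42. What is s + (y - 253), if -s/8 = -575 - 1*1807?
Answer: 18761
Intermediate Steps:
s = 19056 (s = -8*(-575 - 1*1807) = -8*(-575 - 1807) = -8*(-2382) = 19056)
s + (y - 253) = 19056 + (-42 - 253) = 19056 - 295 = 18761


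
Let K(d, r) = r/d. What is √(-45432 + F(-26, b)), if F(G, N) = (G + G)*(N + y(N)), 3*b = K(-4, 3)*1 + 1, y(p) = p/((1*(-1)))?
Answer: 6*I*√1262 ≈ 213.15*I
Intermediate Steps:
y(p) = -p (y(p) = p/(-1) = p*(-1) = -p)
b = 1/12 (b = ((3/(-4))*1 + 1)/3 = ((3*(-¼))*1 + 1)/3 = (-¾*1 + 1)/3 = (-¾ + 1)/3 = (⅓)*(¼) = 1/12 ≈ 0.083333)
F(G, N) = 0 (F(G, N) = (G + G)*(N - N) = (2*G)*0 = 0)
√(-45432 + F(-26, b)) = √(-45432 + 0) = √(-45432) = 6*I*√1262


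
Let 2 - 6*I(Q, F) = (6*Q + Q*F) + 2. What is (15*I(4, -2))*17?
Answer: -680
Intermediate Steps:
I(Q, F) = -Q - F*Q/6 (I(Q, F) = 1/3 - ((6*Q + Q*F) + 2)/6 = 1/3 - ((6*Q + F*Q) + 2)/6 = 1/3 - (2 + 6*Q + F*Q)/6 = 1/3 + (-1/3 - Q - F*Q/6) = -Q - F*Q/6)
(15*I(4, -2))*17 = (15*(-1/6*4*(6 - 2)))*17 = (15*(-1/6*4*4))*17 = (15*(-8/3))*17 = -40*17 = -680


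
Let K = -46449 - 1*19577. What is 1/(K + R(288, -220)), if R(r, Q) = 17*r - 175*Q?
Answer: -1/22630 ≈ -4.4189e-5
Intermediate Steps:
K = -66026 (K = -46449 - 19577 = -66026)
R(r, Q) = -175*Q + 17*r
1/(K + R(288, -220)) = 1/(-66026 + (-175*(-220) + 17*288)) = 1/(-66026 + (38500 + 4896)) = 1/(-66026 + 43396) = 1/(-22630) = -1/22630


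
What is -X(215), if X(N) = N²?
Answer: -46225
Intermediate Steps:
-X(215) = -1*215² = -1*46225 = -46225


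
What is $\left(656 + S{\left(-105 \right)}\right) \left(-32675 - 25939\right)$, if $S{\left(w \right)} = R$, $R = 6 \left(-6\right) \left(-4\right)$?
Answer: $-46891200$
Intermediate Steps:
$R = 144$ ($R = \left(-36\right) \left(-4\right) = 144$)
$S{\left(w \right)} = 144$
$\left(656 + S{\left(-105 \right)}\right) \left(-32675 - 25939\right) = \left(656 + 144\right) \left(-32675 - 25939\right) = 800 \left(-58614\right) = -46891200$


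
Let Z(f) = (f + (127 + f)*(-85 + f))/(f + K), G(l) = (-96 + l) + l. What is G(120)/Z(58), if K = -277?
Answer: 31536/4937 ≈ 6.3877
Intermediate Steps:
G(l) = -96 + 2*l
Z(f) = (f + (-85 + f)*(127 + f))/(-277 + f) (Z(f) = (f + (127 + f)*(-85 + f))/(f - 277) = (f + (-85 + f)*(127 + f))/(-277 + f))
G(120)/Z(58) = (-96 + 2*120)/(((-10795 + 58² + 43*58)/(-277 + 58))) = (-96 + 240)/(((-10795 + 3364 + 2494)/(-219))) = 144/((-1/219*(-4937))) = 144/(4937/219) = 144*(219/4937) = 31536/4937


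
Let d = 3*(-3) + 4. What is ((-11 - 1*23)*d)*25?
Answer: 4250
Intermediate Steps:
d = -5 (d = -9 + 4 = -5)
((-11 - 1*23)*d)*25 = ((-11 - 1*23)*(-5))*25 = ((-11 - 23)*(-5))*25 = -34*(-5)*25 = 170*25 = 4250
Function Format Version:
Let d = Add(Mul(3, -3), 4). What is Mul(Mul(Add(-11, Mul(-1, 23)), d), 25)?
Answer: 4250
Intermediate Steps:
d = -5 (d = Add(-9, 4) = -5)
Mul(Mul(Add(-11, Mul(-1, 23)), d), 25) = Mul(Mul(Add(-11, Mul(-1, 23)), -5), 25) = Mul(Mul(Add(-11, -23), -5), 25) = Mul(Mul(-34, -5), 25) = Mul(170, 25) = 4250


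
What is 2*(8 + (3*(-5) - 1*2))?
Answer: -18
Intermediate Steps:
2*(8 + (3*(-5) - 1*2)) = 2*(8 + (-15 - 2)) = 2*(8 - 17) = 2*(-9) = -18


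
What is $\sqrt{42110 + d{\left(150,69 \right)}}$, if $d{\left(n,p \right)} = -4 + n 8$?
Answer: $\sqrt{43306} \approx 208.1$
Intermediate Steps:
$d{\left(n,p \right)} = -4 + 8 n$
$\sqrt{42110 + d{\left(150,69 \right)}} = \sqrt{42110 + \left(-4 + 8 \cdot 150\right)} = \sqrt{42110 + \left(-4 + 1200\right)} = \sqrt{42110 + 1196} = \sqrt{43306}$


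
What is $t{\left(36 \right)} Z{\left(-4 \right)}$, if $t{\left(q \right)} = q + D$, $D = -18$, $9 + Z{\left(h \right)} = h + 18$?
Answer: $90$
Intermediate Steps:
$Z{\left(h \right)} = 9 + h$ ($Z{\left(h \right)} = -9 + \left(h + 18\right) = -9 + \left(18 + h\right) = 9 + h$)
$t{\left(q \right)} = -18 + q$ ($t{\left(q \right)} = q - 18 = -18 + q$)
$t{\left(36 \right)} Z{\left(-4 \right)} = \left(-18 + 36\right) \left(9 - 4\right) = 18 \cdot 5 = 90$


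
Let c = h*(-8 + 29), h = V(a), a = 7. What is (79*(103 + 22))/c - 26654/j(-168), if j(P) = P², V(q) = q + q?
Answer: 460673/14112 ≈ 32.644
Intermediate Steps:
V(q) = 2*q
h = 14 (h = 2*7 = 14)
c = 294 (c = 14*(-8 + 29) = 14*21 = 294)
(79*(103 + 22))/c - 26654/j(-168) = (79*(103 + 22))/294 - 26654/((-168)²) = (79*125)*(1/294) - 26654/28224 = 9875*(1/294) - 26654*1/28224 = 9875/294 - 13327/14112 = 460673/14112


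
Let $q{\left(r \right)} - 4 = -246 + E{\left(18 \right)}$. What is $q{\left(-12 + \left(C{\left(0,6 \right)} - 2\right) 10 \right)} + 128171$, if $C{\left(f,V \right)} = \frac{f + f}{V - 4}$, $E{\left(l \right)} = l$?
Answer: $127947$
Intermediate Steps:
$C{\left(f,V \right)} = \frac{2 f}{-4 + V}$
$q{\left(r \right)} = -224$ ($q{\left(r \right)} = 4 + \left(-246 + 18\right) = 4 - 228 = -224$)
$q{\left(-12 + \left(C{\left(0,6 \right)} - 2\right) 10 \right)} + 128171 = -224 + 128171 = 127947$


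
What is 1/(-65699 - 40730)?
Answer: -1/106429 ≈ -9.3959e-6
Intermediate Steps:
1/(-65699 - 40730) = 1/(-106429) = -1/106429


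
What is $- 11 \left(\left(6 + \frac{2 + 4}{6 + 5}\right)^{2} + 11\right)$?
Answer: $- \frac{6515}{11} \approx -592.27$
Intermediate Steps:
$- 11 \left(\left(6 + \frac{2 + 4}{6 + 5}\right)^{2} + 11\right) = - 11 \left(\left(6 + \frac{6}{11}\right)^{2} + 11\right) = - 11 \left(\left(\frac{72}{11}\right)^{2} + 11\right) = - 11 \left(\frac{5184}{121} + 11\right) = \left(-11\right) \frac{6515}{121} = - \frac{6515}{11}$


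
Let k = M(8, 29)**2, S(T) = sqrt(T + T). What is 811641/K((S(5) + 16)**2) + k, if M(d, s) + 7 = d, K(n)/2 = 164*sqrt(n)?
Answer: 272228/1681 - 270547*sqrt(10)/26896 ≈ 130.13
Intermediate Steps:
S(T) = sqrt(2)*sqrt(T) (S(T) = sqrt(2*T) = sqrt(2)*sqrt(T))
K(n) = 328*sqrt(n) (K(n) = 2*(164*sqrt(n)) = 328*sqrt(n))
M(d, s) = -7 + d
k = 1 (k = (-7 + 8)**2 = 1**2 = 1)
811641/K((S(5) + 16)**2) + k = 811641/((328*sqrt((sqrt(2)*sqrt(5) + 16)**2))) + 1 = 811641/((328*sqrt((sqrt(10) + 16)**2))) + 1 = 811641/((328*sqrt((16 + sqrt(10))**2))) + 1 = 811641/((328*(16 + sqrt(10)))) + 1 = 811641/(5248 + 328*sqrt(10)) + 1 = 1 + 811641/(5248 + 328*sqrt(10))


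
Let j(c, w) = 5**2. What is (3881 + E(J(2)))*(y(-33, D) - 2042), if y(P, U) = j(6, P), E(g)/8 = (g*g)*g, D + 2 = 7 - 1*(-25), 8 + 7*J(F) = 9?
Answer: -2685012247/343 ≈ -7.8280e+6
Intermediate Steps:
J(F) = 1/7 (J(F) = -8/7 + (1/7)*9 = -8/7 + 9/7 = 1/7)
j(c, w) = 25
D = 30 (D = -2 + (7 - 1*(-25)) = -2 + (7 + 25) = -2 + 32 = 30)
E(g) = 8*g**3 (E(g) = 8*((g*g)*g) = 8*(g**2*g) = 8*g**3)
y(P, U) = 25
(3881 + E(J(2)))*(y(-33, D) - 2042) = (3881 + 8*(1/7)**3)*(25 - 2042) = (3881 + 8*(1/343))*(-2017) = (3881 + 8/343)*(-2017) = (1331191/343)*(-2017) = -2685012247/343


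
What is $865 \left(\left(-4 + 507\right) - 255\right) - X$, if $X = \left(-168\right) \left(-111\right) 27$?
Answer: $-288976$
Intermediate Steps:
$X = 503496$ ($X = 18648 \cdot 27 = 503496$)
$865 \left(\left(-4 + 507\right) - 255\right) - X = 865 \left(\left(-4 + 507\right) - 255\right) - 503496 = 865 \left(503 - 255\right) - 503496 = 865 \cdot 248 - 503496 = 214520 - 503496 = -288976$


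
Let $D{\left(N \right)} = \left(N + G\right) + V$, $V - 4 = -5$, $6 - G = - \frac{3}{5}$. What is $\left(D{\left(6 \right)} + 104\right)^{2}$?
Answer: $\frac{334084}{25} \approx 13363.0$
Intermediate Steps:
$G = \frac{33}{5}$ ($G = 6 - - \frac{3}{5} = 6 + \frac{3}{5} = \frac{33}{5} \approx 6.6$)
$V = -1$ ($V = 4 - 5 = -1$)
$D{\left(N \right)} = \frac{28}{5} + N$ ($D{\left(N \right)} = \left(N + \frac{33}{5}\right) - 1 = \left(\frac{33}{5} + N\right) - 1 = \frac{28}{5} + N$)
$\left(D{\left(6 \right)} + 104\right)^{2} = \left(\left(\frac{28}{5} + 6\right) + 104\right)^{2} = \left(\frac{58}{5} + 104\right)^{2} = \left(\frac{578}{5}\right)^{2} = \frac{334084}{25}$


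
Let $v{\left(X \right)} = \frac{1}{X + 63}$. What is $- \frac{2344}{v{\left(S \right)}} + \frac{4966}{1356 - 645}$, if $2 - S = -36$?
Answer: $- \frac{168320018}{711} \approx -2.3674 \cdot 10^{5}$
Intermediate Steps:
$S = 38$ ($S = 2 - -36 = 2 + 36 = 38$)
$v{\left(X \right)} = \frac{1}{63 + X}$
$- \frac{2344}{v{\left(S \right)}} + \frac{4966}{1356 - 645} = - \frac{2344}{\frac{1}{63 + 38}} + \frac{4966}{1356 - 645} = - \frac{2344}{\frac{1}{101}} + \frac{4966}{1356 - 645} = - 2344 \frac{1}{\frac{1}{101}} + \frac{4966}{711} = \left(-2344\right) 101 + 4966 \cdot \frac{1}{711} = -236744 + \frac{4966}{711} = - \frac{168320018}{711}$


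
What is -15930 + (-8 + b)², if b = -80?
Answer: -8186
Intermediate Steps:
-15930 + (-8 + b)² = -15930 + (-8 - 80)² = -15930 + (-88)² = -15930 + 7744 = -8186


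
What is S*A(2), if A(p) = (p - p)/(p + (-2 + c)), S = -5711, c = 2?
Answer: 0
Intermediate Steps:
A(p) = 0 (A(p) = (p - p)/(p + (-2 + 2)) = 0/(p + 0) = 0/p = 0)
S*A(2) = -5711*0 = 0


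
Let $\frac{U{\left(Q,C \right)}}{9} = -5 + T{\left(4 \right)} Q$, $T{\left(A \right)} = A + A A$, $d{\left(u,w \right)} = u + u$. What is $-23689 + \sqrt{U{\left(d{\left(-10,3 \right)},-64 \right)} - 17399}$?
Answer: $-23689 + 2 i \sqrt{5261} \approx -23689.0 + 145.07 i$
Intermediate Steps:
$d{\left(u,w \right)} = 2 u$
$T{\left(A \right)} = A + A^{2}$
$U{\left(Q,C \right)} = -45 + 180 Q$ ($U{\left(Q,C \right)} = 9 \left(-5 + 4 \left(1 + 4\right) Q\right) = 9 \left(-5 + 4 \cdot 5 Q\right) = 9 \left(-5 + 20 Q\right) = -45 + 180 Q$)
$-23689 + \sqrt{U{\left(d{\left(-10,3 \right)},-64 \right)} - 17399} = -23689 + \sqrt{\left(-45 + 180 \cdot 2 \left(-10\right)\right) - 17399} = -23689 + \sqrt{\left(-45 + 180 \left(-20\right)\right) - 17399} = -23689 + \sqrt{\left(-45 - 3600\right) - 17399} = -23689 + \sqrt{-3645 - 17399} = -23689 + \sqrt{-21044} = -23689 + 2 i \sqrt{5261}$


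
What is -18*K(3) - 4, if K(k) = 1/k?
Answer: -10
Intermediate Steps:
-18*K(3) - 4 = -18/3 - 4 = -18*⅓ - 4 = -6 - 4 = -10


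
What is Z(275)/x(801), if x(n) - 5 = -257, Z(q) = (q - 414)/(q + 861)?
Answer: 139/286272 ≈ 0.00048555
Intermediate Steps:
Z(q) = (-414 + q)/(861 + q)
x(n) = -252 (x(n) = 5 - 257 = -252)
Z(275)/x(801) = ((-414 + 275)/(861 + 275))/(-252) = (-139/1136)*(-1/252) = ((1/1136)*(-139))*(-1/252) = -139/1136*(-1/252) = 139/286272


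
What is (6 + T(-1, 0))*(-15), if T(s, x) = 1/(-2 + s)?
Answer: -85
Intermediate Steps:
(6 + T(-1, 0))*(-15) = (6 + 1/(-2 - 1))*(-15) = (6 + 1/(-3))*(-15) = (6 - ⅓)*(-15) = (17/3)*(-15) = -85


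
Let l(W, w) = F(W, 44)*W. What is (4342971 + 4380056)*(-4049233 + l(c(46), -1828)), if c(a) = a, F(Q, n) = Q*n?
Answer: -34509420082483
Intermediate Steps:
l(W, w) = 44*W² (l(W, w) = (W*44)*W = (44*W)*W = 44*W²)
(4342971 + 4380056)*(-4049233 + l(c(46), -1828)) = (4342971 + 4380056)*(-4049233 + 44*46²) = 8723027*(-4049233 + 44*2116) = 8723027*(-4049233 + 93104) = 8723027*(-3956129) = -34509420082483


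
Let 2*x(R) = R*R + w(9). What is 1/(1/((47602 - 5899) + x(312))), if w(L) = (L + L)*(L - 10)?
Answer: 90366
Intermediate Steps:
w(L) = 2*L*(-10 + L) (w(L) = (2*L)*(-10 + L) = 2*L*(-10 + L))
x(R) = -9 + R²/2 (x(R) = (R*R + 2*9*(-10 + 9))/2 = (R² + 2*9*(-1))/2 = (R² - 18)/2 = (-18 + R²)/2 = -9 + R²/2)
1/(1/((47602 - 5899) + x(312))) = 1/(1/((47602 - 5899) + (-9 + (½)*312²))) = 1/(1/(41703 + (-9 + (½)*97344))) = 1/(1/(41703 + (-9 + 48672))) = 1/(1/(41703 + 48663)) = 1/(1/90366) = 90366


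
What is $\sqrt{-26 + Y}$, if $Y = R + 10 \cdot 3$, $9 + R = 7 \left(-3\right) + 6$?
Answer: $2 i \sqrt{5} \approx 4.4721 i$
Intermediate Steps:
$R = -24$ ($R = -9 + \left(7 \left(-3\right) + 6\right) = -9 + \left(-21 + 6\right) = -9 - 15 = -24$)
$Y = 6$ ($Y = -24 + 10 \cdot 3 = -24 + 30 = 6$)
$\sqrt{-26 + Y} = \sqrt{-26 + 6} = \sqrt{-20} = 2 i \sqrt{5}$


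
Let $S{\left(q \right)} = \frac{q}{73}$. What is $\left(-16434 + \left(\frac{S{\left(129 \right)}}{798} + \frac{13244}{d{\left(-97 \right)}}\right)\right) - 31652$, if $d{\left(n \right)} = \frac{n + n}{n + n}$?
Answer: $- \frac{676561913}{19418} \approx -34842.0$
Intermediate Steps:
$S{\left(q \right)} = \frac{q}{73}$ ($S{\left(q \right)} = q \frac{1}{73} = \frac{q}{73}$)
$d{\left(n \right)} = 1$ ($d{\left(n \right)} = \frac{2 n}{2 n} = 2 n \frac{1}{2 n} = 1$)
$\left(-16434 + \left(\frac{S{\left(129 \right)}}{798} + \frac{13244}{d{\left(-97 \right)}}\right)\right) - 31652 = \left(-16434 + \left(\frac{\frac{1}{73} \cdot 129}{798} + \frac{13244}{1}\right)\right) - 31652 = \left(-16434 + \left(\frac{129}{73} \cdot \frac{1}{798} + 13244 \cdot 1\right)\right) - 31652 = \left(-16434 + \left(\frac{43}{19418} + 13244\right)\right) - 31652 = \left(-16434 + \frac{257172035}{19418}\right) - 31652 = - \frac{61943377}{19418} - 31652 = - \frac{676561913}{19418}$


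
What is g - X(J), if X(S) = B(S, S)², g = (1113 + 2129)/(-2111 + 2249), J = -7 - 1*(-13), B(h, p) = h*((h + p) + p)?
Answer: -803195/69 ≈ -11641.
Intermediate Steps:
B(h, p) = h*(h + 2*p)
J = 6 (J = -7 + 13 = 6)
g = 1621/69 (g = 3242/138 = 3242*(1/138) = 1621/69 ≈ 23.493)
X(S) = 9*S⁴ (X(S) = (S*(S + 2*S))² = (S*(3*S))² = (3*S²)² = 9*S⁴)
g - X(J) = 1621/69 - 9*6⁴ = 1621/69 - 9*1296 = 1621/69 - 1*11664 = 1621/69 - 11664 = -803195/69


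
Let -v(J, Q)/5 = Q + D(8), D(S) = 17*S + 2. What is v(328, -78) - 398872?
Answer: -399172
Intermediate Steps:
D(S) = 2 + 17*S
v(J, Q) = -690 - 5*Q (v(J, Q) = -5*(Q + (2 + 17*8)) = -5*(Q + (2 + 136)) = -5*(Q + 138) = -5*(138 + Q) = -690 - 5*Q)
v(328, -78) - 398872 = (-690 - 5*(-78)) - 398872 = (-690 + 390) - 398872 = -300 - 398872 = -399172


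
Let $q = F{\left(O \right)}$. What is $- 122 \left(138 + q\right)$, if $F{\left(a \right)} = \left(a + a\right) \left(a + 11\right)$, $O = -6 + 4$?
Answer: $-12444$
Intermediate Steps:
$O = -2$
$F{\left(a \right)} = 2 a \left(11 + a\right)$
$q = -36$ ($q = 2 \left(-2\right) \left(11 - 2\right) = 2 \left(-2\right) 9 = -36$)
$- 122 \left(138 + q\right) = - 122 \left(138 - 36\right) = \left(-122\right) 102 = -12444$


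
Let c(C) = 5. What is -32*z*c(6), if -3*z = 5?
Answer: 800/3 ≈ 266.67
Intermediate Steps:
z = -5/3 (z = -⅓*5 = -5/3 ≈ -1.6667)
-32*z*c(6) = -(-160)*5/3 = -32*(-25/3) = 800/3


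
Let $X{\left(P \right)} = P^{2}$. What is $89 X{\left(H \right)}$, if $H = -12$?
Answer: $12816$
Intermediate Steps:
$89 X{\left(H \right)} = 89 \left(-12\right)^{2} = 89 \cdot 144 = 12816$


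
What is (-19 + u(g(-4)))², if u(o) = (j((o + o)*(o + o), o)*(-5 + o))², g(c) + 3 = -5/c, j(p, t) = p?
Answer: 3046648066225/65536 ≈ 4.6488e+7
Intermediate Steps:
g(c) = -3 - 5/c
u(o) = 16*o⁴*(-5 + o)² (u(o) = (((o + o)*(o + o))*(-5 + o))² = (((2*o)*(2*o))*(-5 + o))² = ((4*o²)*(-5 + o))² = (4*o²*(-5 + o))² = 16*o⁴*(-5 + o)²)
(-19 + u(g(-4)))² = (-19 + 16*(-3 - 5/(-4))⁴*(-5 + (-3 - 5/(-4)))²)² = (-19 + 16*(-3 - 5*(-¼))⁴*(-5 + (-3 - 5*(-¼)))²)² = (-19 + 16*(-3 + 5/4)⁴*(-5 + (-3 + 5/4))²)² = (-19 + 16*(-7/4)⁴*(-5 - 7/4)²)² = (-19 + 16*(2401/256)*(-27/4)²)² = (-19 + 16*(2401/256)*(729/16))² = (-19 + 1750329/256)² = (1745465/256)² = 3046648066225/65536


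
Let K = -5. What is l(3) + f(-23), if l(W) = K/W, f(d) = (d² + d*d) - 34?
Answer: 3067/3 ≈ 1022.3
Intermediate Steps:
f(d) = -34 + 2*d² (f(d) = (d² + d²) - 34 = 2*d² - 34 = -34 + 2*d²)
l(W) = -5/W
l(3) + f(-23) = -5/3 + (-34 + 2*(-23)²) = -5*⅓ + (-34 + 2*529) = -5/3 + (-34 + 1058) = -5/3 + 1024 = 3067/3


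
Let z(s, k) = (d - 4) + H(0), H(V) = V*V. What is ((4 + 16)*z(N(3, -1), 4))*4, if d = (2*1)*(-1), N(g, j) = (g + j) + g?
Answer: -480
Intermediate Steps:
N(g, j) = j + 2*g
H(V) = V**2
d = -2 (d = 2*(-1) = -2)
z(s, k) = -6 (z(s, k) = (-2 - 4) + 0**2 = -6 + 0 = -6)
((4 + 16)*z(N(3, -1), 4))*4 = ((4 + 16)*(-6))*4 = (20*(-6))*4 = -120*4 = -480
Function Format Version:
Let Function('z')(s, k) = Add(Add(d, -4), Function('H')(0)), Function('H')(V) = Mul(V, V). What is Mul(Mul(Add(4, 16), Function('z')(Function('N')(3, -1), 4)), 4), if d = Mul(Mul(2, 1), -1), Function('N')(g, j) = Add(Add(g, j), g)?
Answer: -480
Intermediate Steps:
Function('N')(g, j) = Add(j, Mul(2, g))
Function('H')(V) = Pow(V, 2)
d = -2 (d = Mul(2, -1) = -2)
Function('z')(s, k) = -6 (Function('z')(s, k) = Add(Add(-2, -4), Pow(0, 2)) = Add(-6, 0) = -6)
Mul(Mul(Add(4, 16), Function('z')(Function('N')(3, -1), 4)), 4) = Mul(Mul(Add(4, 16), -6), 4) = Mul(Mul(20, -6), 4) = Mul(-120, 4) = -480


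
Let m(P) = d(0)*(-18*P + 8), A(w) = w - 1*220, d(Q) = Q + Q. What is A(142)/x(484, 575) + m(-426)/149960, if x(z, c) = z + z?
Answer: -39/484 ≈ -0.080579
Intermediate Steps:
d(Q) = 2*Q
x(z, c) = 2*z
A(w) = -220 + w (A(w) = w - 220 = -220 + w)
m(P) = 0 (m(P) = (2*0)*(-18*P + 8) = 0*(8 - 18*P) = 0)
A(142)/x(484, 575) + m(-426)/149960 = (-220 + 142)/((2*484)) + 0/149960 = -78/968 + 0*(1/149960) = -78*1/968 + 0 = -39/484 + 0 = -39/484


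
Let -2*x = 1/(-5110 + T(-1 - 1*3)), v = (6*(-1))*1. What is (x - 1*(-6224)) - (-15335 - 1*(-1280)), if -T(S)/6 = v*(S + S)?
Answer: 218932085/10796 ≈ 20279.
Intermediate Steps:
v = -6 (v = -6*1 = -6)
T(S) = 72*S (T(S) = -(-36)*(S + S) = -(-36)*2*S = -(-72)*S = 72*S)
x = 1/10796 (x = -1/(2*(-5110 + 72*(-1 - 1*3))) = -1/(2*(-5110 + 72*(-1 - 3))) = -1/(2*(-5110 + 72*(-4))) = -1/(2*(-5110 - 288)) = -1/2/(-5398) = -1/2*(-1/5398) = 1/10796 ≈ 9.2627e-5)
(x - 1*(-6224)) - (-15335 - 1*(-1280)) = (1/10796 - 1*(-6224)) - (-15335 - 1*(-1280)) = (1/10796 + 6224) - (-15335 + 1280) = 67194305/10796 - 1*(-14055) = 67194305/10796 + 14055 = 218932085/10796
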